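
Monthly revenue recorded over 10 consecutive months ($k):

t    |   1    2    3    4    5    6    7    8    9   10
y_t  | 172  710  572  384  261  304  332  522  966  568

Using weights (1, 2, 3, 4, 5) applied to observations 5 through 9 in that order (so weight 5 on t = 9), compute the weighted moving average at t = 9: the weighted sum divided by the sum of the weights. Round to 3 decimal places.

585.533

Weighted sum: 1·261 + 2·304 + 3·332 + 4·522 + 5·966 = 261 + 608 + 996 + 2088 + 4830 = 8783
Weight total: 1 + 2 + 3 + 4 + 5 = 15
WMA = 8783 / 15 = 585.533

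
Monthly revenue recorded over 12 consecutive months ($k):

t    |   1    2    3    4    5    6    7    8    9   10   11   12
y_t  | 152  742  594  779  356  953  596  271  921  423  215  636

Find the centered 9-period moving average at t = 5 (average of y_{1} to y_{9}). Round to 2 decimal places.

596.00

Sum of periods 1–9: 152 + 742 + 594 + 779 + 356 + 953 + 596 + 271 + 921 = 5364
Divide by 9: 5364 / 9 = 596.00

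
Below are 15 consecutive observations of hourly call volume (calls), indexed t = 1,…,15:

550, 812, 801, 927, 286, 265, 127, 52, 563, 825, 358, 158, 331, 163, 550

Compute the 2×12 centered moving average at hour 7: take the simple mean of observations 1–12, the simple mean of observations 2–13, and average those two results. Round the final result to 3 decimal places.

467.875

Sum over 1–12: 550 + 812 + 801 + 927 + 286 + 265 + 127 + 52 + 563 + 825 + 358 + 158 = 5724
Sum over 2–13: 812 + 801 + 927 + 286 + 265 + 127 + 52 + 563 + 825 + 358 + 158 + 331 = 5505
CMA at t=7 = (5724 + 5505) / (2·12) = 11229 / 24 = 467.875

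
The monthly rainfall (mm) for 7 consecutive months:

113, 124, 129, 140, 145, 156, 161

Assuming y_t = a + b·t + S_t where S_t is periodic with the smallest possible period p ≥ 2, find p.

2

First differences y_{t+1} − y_t: 11, 5, 11, 5, 11, 5, …
The difference pattern repeats every 2 terms and not for any smaller step, so p = 2.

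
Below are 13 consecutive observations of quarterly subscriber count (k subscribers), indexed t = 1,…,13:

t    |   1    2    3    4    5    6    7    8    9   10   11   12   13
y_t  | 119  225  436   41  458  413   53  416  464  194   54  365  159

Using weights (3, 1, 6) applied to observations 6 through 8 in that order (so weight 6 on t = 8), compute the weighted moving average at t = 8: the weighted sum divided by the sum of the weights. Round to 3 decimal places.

378.800

Weighted sum: 3·413 + 1·53 + 6·416 = 1239 + 53 + 2496 = 3788
Weight total: 3 + 1 + 6 = 10
WMA = 3788 / 10 = 378.800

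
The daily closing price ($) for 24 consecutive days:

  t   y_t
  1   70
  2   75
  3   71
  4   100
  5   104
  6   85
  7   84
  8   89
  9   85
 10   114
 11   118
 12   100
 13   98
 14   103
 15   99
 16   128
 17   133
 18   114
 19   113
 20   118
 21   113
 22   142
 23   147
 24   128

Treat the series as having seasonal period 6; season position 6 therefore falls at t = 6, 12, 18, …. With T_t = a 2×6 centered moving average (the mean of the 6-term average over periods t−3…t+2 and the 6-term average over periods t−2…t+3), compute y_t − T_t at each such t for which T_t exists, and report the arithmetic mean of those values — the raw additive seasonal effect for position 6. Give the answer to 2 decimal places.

-4.61

Season position 6 occurs at t = 6, 12, 18 (where T_t is defined).
t=6: T_6 = 90.0000; y_6 − T_6 = 85 − 90.0000 = -5.0000
t=12: T_12 = 104.1667; y_12 − T_12 = 100 − 104.1667 = -4.1667
t=18: T_18 = 118.6667; y_18 − T_18 = 114 − 118.6667 = -4.6667
Mean deviation: (-5.0000 + -4.1667 + -4.6667) / 3 = -4.61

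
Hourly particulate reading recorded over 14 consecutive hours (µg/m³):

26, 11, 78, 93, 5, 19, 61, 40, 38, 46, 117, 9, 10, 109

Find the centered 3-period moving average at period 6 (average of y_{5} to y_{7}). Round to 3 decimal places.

28.333

Sum of periods 5–7: 5 + 19 + 61 = 85
Divide by 3: 85 / 3 = 28.333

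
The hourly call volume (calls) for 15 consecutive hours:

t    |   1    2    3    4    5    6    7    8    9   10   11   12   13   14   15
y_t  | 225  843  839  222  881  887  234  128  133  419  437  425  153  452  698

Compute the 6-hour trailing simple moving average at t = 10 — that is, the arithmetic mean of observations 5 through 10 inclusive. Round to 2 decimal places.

447.00

Sum of periods 5–10: 881 + 887 + 234 + 128 + 133 + 419 = 2682
Divide by 6: 2682 / 6 = 447.00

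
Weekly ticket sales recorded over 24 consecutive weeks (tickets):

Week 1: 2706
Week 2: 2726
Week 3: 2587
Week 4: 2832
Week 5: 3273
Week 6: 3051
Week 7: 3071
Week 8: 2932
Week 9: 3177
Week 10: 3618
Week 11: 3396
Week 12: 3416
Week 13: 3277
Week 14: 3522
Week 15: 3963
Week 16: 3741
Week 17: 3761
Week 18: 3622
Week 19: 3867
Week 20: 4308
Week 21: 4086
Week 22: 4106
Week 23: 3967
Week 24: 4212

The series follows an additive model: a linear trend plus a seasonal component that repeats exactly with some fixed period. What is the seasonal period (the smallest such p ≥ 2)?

5

First differences y_{t+1} − y_t: 20, -139, 245, 441, -222, 20, -139, 245, 441, -222, 20, -139, …
The difference pattern repeats every 5 terms and not for any smaller step, so p = 5.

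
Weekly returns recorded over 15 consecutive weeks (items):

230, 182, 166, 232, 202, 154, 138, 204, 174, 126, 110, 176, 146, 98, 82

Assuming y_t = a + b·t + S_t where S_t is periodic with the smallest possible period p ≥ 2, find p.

4

First differences y_{t+1} − y_t: -48, -16, 66, -30, -48, -16, 66, -30, -48, -16, …
The difference pattern repeats every 4 terms and not for any smaller step, so p = 4.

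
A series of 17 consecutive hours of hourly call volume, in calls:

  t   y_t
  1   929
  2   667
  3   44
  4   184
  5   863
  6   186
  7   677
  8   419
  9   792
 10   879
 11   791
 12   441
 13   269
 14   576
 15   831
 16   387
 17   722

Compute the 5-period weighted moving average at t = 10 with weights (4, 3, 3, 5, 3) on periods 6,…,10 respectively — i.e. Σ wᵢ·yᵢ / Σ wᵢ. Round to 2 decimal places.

590.50

Weighted sum: 4·186 + 3·677 + 3·419 + 5·792 + 3·879 = 744 + 2031 + 1257 + 3960 + 2637 = 10629
Weight total: 4 + 3 + 3 + 5 + 3 = 18
WMA = 10629 / 18 = 590.50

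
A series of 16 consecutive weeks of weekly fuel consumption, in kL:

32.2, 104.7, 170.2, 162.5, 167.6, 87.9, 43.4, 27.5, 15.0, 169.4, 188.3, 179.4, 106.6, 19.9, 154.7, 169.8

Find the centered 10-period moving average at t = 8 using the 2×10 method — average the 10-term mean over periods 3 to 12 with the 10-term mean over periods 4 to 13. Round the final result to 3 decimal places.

Sum over 3–12: 170.2 + 162.5 + 167.6 + 87.9 + 43.4 + 27.5 + 15.0 + 169.4 + 188.3 + 179.4 = 1211.2
Sum over 4–13: 162.5 + 167.6 + 87.9 + 43.4 + 27.5 + 15.0 + 169.4 + 188.3 + 179.4 + 106.6 = 1147.6
CMA at t=8 = (1211.2 + 1147.6) / (2·10) = 2358.8 / 20 = 117.940

117.940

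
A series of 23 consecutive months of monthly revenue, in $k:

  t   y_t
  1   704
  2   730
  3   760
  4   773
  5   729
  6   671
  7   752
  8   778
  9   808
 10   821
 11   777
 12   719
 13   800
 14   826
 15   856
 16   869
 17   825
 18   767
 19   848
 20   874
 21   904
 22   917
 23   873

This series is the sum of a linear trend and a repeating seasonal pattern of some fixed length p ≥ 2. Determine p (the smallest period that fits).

First differences y_{t+1} − y_t: 26, 30, 13, -44, -58, 81, 26, 30, 13, -44, -58, 81, 26, 30, …
The difference pattern repeats every 6 terms and not for any smaller step, so p = 6.

6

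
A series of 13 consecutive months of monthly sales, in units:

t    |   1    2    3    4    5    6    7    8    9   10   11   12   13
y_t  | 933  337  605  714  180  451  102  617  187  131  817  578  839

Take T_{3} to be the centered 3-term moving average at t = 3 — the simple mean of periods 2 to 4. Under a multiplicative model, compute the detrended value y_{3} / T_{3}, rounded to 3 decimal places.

Trend T_3 = (337 + 605 + 714) / 3 = 1656/3 = 552.00000
Ratio to trend: 605 / 552.00000 = 1.096

1.096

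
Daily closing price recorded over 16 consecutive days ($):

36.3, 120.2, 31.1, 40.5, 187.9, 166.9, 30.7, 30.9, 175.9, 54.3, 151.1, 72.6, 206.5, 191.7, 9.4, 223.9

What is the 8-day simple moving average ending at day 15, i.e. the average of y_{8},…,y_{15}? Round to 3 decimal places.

111.550

Sum of periods 8–15: 30.9 + 175.9 + 54.3 + 151.1 + 72.6 + 206.5 + 191.7 + 9.4 = 892.4
Divide by 8: 892.4 / 8 = 111.550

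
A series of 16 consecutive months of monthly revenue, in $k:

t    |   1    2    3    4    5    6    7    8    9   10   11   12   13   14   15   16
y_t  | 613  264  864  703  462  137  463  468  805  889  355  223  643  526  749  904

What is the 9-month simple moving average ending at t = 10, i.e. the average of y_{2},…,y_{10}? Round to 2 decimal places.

Sum of periods 2–10: 264 + 864 + 703 + 462 + 137 + 463 + 468 + 805 + 889 = 5055
Divide by 9: 5055 / 9 = 561.67

561.67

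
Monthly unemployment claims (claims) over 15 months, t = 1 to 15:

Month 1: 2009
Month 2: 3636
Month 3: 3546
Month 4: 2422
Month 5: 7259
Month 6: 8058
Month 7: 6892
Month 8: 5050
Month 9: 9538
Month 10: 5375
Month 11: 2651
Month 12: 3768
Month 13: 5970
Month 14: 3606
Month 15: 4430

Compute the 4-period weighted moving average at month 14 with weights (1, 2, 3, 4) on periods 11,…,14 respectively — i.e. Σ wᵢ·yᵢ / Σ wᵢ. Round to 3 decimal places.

4252.100

Weighted sum: 1·2651 + 2·3768 + 3·5970 + 4·3606 = 2651 + 7536 + 17910 + 14424 = 42521
Weight total: 1 + 2 + 3 + 4 = 10
WMA = 42521 / 10 = 4252.100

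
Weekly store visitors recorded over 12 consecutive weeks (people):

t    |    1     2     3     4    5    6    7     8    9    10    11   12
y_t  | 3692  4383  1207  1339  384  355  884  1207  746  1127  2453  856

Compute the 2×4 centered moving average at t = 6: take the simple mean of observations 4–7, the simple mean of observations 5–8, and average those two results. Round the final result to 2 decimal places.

724.00

Sum over 4–7: 1339 + 384 + 355 + 884 = 2962
Sum over 5–8: 384 + 355 + 884 + 1207 = 2830
CMA at t=6 = (2962 + 2830) / (2·4) = 5792 / 8 = 724.00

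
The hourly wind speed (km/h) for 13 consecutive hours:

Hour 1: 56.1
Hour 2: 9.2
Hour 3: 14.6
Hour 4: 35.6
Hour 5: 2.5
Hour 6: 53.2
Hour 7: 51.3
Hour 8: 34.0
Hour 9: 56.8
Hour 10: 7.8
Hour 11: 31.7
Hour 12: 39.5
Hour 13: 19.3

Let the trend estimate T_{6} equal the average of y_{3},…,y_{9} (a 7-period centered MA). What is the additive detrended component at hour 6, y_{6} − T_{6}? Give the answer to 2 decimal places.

Trend T_6 = (14.6 + 35.6 + 2.5 + 53.2 + 51.3 + 34.0 + 56.8) / 7 = 248.0/7 = 35.4286
Detrended value: 53.2 − 35.4286 = 17.77

17.77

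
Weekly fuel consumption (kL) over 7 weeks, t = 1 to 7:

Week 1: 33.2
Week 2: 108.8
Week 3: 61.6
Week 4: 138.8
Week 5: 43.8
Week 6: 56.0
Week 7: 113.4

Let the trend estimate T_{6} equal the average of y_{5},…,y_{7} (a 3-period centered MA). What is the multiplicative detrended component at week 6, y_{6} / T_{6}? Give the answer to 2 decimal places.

0.79

Trend T_6 = (43.8 + 56.0 + 113.4) / 3 = 213.2/3 = 71.0667
Ratio to trend: 56.0 / 71.0667 = 0.79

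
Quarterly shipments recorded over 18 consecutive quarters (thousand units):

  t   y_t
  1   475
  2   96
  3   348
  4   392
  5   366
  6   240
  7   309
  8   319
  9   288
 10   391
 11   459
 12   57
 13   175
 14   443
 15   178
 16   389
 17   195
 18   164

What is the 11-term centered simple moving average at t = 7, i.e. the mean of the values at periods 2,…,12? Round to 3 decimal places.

296.818

Sum of periods 2–12: 96 + 348 + 392 + 366 + 240 + 309 + 319 + 288 + 391 + 459 + 57 = 3265
Divide by 11: 3265 / 11 = 296.818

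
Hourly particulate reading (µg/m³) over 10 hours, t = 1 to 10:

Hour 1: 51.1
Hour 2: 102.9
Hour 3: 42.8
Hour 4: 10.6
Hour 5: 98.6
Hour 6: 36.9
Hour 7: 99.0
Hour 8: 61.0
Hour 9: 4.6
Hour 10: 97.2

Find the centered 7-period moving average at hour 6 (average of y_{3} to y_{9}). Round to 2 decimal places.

50.50

Sum of periods 3–9: 42.8 + 10.6 + 98.6 + 36.9 + 99.0 + 61.0 + 4.6 = 353.5
Divide by 7: 353.5 / 7 = 50.50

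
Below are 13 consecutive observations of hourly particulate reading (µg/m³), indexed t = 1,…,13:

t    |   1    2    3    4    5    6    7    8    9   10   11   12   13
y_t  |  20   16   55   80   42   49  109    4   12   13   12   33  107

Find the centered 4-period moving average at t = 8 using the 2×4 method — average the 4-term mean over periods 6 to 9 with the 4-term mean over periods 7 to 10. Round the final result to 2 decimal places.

39.00

Sum over 6–9: 49 + 109 + 4 + 12 = 174
Sum over 7–10: 109 + 4 + 12 + 13 = 138
CMA at t=8 = (174 + 138) / (2·4) = 312 / 8 = 39.00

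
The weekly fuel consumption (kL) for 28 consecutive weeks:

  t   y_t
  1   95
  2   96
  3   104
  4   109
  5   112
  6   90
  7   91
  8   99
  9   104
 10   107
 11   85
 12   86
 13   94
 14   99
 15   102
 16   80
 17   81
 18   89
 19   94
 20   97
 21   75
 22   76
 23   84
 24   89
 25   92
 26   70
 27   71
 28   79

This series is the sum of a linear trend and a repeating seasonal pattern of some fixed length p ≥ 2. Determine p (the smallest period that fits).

5

First differences y_{t+1} − y_t: 1, 8, 5, 3, -22, 1, 8, 5, 3, -22, 1, 8, …
The difference pattern repeats every 5 terms and not for any smaller step, so p = 5.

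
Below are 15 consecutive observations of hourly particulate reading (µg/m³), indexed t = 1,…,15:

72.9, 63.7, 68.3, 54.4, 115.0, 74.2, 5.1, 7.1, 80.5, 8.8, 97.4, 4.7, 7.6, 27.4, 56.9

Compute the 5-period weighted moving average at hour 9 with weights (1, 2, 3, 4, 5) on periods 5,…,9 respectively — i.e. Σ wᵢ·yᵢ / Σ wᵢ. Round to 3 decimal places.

47.307

Weighted sum: 1·115.0 + 2·74.2 + 3·5.1 + 4·7.1 + 5·80.5 = 115.0 + 148.4 + 15.3 + 28.4 + 402.5 = 709.6
Weight total: 1 + 2 + 3 + 4 + 5 = 15
WMA = 709.6 / 15 = 47.307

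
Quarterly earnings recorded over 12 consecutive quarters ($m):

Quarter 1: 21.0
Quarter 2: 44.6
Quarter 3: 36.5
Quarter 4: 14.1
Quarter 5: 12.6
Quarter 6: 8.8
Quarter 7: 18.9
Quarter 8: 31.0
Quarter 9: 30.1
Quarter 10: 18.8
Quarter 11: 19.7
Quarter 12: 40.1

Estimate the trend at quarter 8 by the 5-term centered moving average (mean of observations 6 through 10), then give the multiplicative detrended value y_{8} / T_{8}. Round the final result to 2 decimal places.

1.44

Trend T_8 = (8.8 + 18.9 + 31.0 + 30.1 + 18.8) / 5 = 107.6/5 = 21.5200
Ratio to trend: 31.0 / 21.5200 = 1.44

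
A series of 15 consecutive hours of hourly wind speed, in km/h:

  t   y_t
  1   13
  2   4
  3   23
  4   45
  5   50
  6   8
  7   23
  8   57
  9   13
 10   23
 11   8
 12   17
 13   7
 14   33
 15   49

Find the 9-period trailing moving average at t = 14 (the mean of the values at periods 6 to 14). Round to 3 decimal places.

Sum of periods 6–14: 8 + 23 + 57 + 13 + 23 + 8 + 17 + 7 + 33 = 189
Divide by 9: 189 / 9 = 21.000

21.000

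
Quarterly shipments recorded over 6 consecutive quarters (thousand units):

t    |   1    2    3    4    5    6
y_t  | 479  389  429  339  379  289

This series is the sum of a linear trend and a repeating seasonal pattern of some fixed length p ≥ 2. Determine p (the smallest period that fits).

2

First differences y_{t+1} − y_t: -90, 40, -90, 40, -90, …
The difference pattern repeats every 2 terms and not for any smaller step, so p = 2.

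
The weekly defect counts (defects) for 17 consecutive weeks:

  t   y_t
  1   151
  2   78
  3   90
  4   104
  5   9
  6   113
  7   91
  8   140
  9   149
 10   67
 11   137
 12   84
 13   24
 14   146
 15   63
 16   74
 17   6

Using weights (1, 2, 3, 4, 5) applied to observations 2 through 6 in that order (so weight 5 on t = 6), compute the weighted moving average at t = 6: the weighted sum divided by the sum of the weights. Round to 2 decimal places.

78.07

Weighted sum: 1·78 + 2·90 + 3·104 + 4·9 + 5·113 = 78 + 180 + 312 + 36 + 565 = 1171
Weight total: 1 + 2 + 3 + 4 + 5 = 15
WMA = 1171 / 15 = 78.07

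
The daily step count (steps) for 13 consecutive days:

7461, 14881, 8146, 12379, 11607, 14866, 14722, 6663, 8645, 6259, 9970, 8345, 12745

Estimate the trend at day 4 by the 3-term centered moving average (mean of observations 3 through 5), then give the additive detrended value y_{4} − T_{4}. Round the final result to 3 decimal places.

Trend T_4 = (8146 + 12379 + 11607) / 3 = 32132/3 = 10710.66667
Detrended value: 12379 − 10710.66667 = 1668.333

1668.333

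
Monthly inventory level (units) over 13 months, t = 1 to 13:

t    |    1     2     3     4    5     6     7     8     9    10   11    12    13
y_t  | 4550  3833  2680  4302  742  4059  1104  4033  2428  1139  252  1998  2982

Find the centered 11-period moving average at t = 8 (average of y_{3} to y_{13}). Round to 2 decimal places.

2338.09

Sum of periods 3–13: 2680 + 4302 + 742 + 4059 + 1104 + 4033 + 2428 + 1139 + 252 + 1998 + 2982 = 25719
Divide by 11: 25719 / 11 = 2338.09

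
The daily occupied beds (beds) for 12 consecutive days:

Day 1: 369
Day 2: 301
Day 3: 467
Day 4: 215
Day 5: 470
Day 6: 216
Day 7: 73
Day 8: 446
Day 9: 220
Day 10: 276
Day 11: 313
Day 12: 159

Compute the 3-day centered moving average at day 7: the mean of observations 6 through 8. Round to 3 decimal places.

245.000

Sum of periods 6–8: 216 + 73 + 446 = 735
Divide by 3: 735 / 3 = 245.000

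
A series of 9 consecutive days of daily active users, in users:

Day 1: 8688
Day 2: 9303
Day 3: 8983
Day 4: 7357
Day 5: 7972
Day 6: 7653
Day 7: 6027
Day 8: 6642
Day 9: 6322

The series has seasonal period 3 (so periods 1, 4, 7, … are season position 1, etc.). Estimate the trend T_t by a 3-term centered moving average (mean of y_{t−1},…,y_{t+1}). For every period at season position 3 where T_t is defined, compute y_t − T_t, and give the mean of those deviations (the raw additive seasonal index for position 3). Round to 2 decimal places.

Season position 3 occurs at t = 3, 6 (where T_t is defined).
t=3: T_3 = 8547.6667; y_3 − T_3 = 8983 − 8547.6667 = 435.3333
t=6: T_6 = 7217.3333; y_6 − T_6 = 7653 − 7217.3333 = 435.6667
Mean deviation: (435.3333 + 435.6667) / 2 = 435.50

435.50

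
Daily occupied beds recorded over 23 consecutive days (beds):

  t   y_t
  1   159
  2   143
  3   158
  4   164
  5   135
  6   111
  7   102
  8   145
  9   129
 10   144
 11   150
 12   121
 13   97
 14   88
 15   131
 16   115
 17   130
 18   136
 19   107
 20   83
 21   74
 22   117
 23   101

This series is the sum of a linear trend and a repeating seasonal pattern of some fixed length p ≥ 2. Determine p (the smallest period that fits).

7

First differences y_{t+1} − y_t: -16, 15, 6, -29, -24, -9, 43, -16, 15, 6, -29, -24, -9, 43, -16, 15, …
The difference pattern repeats every 7 terms and not for any smaller step, so p = 7.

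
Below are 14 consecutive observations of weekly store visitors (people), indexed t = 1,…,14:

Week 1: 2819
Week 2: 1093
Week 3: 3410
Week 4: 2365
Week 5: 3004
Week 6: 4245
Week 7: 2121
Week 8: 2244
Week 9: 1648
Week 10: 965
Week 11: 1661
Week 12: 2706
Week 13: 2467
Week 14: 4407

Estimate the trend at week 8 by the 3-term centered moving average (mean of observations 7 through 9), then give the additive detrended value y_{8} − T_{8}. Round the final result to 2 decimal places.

239.67

Trend T_8 = (2121 + 2244 + 1648) / 3 = 6013/3 = 2004.3333
Detrended value: 2244 − 2004.3333 = 239.67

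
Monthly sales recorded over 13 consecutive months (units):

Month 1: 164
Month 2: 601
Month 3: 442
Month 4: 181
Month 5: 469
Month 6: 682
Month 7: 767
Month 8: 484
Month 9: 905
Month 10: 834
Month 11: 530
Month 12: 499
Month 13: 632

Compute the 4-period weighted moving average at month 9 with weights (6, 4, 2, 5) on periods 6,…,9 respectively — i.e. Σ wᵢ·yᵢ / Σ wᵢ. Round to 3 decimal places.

Weighted sum: 6·682 + 4·767 + 2·484 + 5·905 = 4092 + 3068 + 968 + 4525 = 12653
Weight total: 6 + 4 + 2 + 5 = 17
WMA = 12653 / 17 = 744.294

744.294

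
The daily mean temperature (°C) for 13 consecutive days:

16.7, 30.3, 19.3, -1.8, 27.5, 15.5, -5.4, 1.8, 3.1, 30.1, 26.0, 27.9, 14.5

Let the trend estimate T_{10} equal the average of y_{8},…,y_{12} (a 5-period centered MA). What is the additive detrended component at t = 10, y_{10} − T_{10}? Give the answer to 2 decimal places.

Trend T_10 = (1.8 + 3.1 + 30.1 + 26.0 + 27.9) / 5 = 88.9/5 = 17.7800
Detrended value: 30.1 − 17.7800 = 12.32

12.32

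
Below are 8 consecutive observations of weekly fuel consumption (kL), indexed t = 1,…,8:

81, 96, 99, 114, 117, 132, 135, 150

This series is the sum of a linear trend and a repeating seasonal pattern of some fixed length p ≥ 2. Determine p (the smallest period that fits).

2

First differences y_{t+1} − y_t: 15, 3, 15, 3, 15, 3, …
The difference pattern repeats every 2 terms and not for any smaller step, so p = 2.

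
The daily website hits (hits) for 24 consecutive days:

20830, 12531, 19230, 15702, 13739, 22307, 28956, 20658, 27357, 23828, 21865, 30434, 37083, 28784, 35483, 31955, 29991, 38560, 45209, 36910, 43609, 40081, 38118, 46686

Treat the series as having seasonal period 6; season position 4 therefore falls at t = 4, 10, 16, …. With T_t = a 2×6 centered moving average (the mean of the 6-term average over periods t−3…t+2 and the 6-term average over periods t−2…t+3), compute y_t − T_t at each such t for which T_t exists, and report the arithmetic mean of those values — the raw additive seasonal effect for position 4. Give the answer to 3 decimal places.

-2365.139

Season position 4 occurs at t = 4, 10, 16 (where T_t is defined).
t=4: T_4 = 18067.00000; y_4 − T_4 = 15702 − 18067.00000 = -2365.00000
t=10: T_10 = 26193.58333; y_10 − T_10 = 23828 − 26193.58333 = -2365.58333
t=16: T_16 = 34319.83333; y_16 − T_16 = 31955 − 34319.83333 = -2364.83333
Mean deviation: (-2365.00000 + -2365.58333 + -2364.83333) / 3 = -2365.139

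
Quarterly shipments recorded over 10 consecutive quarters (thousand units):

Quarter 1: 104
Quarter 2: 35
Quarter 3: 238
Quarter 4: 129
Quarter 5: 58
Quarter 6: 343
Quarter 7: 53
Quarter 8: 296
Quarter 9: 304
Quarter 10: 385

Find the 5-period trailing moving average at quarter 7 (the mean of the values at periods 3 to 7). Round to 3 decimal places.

Sum of periods 3–7: 238 + 129 + 58 + 343 + 53 = 821
Divide by 5: 821 / 5 = 164.200

164.200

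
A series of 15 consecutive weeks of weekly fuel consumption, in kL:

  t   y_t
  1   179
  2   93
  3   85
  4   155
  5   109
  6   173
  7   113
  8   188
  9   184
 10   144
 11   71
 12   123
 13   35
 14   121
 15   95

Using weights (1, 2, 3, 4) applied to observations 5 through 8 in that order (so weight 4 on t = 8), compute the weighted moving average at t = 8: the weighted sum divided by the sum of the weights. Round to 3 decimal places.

Weighted sum: 1·109 + 2·173 + 3·113 + 4·188 = 109 + 346 + 339 + 752 = 1546
Weight total: 1 + 2 + 3 + 4 = 10
WMA = 1546 / 10 = 154.600

154.600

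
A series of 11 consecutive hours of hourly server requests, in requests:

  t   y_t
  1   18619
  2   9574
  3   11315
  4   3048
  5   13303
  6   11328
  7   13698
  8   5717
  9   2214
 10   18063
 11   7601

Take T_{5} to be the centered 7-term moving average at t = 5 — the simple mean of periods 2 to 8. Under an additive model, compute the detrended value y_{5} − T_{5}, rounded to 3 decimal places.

Trend T_5 = (9574 + 11315 + 3048 + 13303 + 11328 + 13698 + 5717) / 7 = 67983/7 = 9711.85714
Detrended value: 13303 − 9711.85714 = 3591.143

3591.143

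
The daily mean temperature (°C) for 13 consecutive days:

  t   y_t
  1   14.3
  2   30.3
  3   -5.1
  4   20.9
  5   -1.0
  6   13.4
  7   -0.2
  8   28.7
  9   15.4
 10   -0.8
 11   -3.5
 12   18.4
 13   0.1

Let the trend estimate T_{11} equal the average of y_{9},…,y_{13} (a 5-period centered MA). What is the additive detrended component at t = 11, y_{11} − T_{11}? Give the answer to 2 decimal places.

-9.42

Trend T_11 = (15.4 + (-0.8) + (-3.5) + 18.4 + 0.1) / 5 = 29.6/5 = 5.9200
Detrended value: -3.5 − 5.9200 = -9.42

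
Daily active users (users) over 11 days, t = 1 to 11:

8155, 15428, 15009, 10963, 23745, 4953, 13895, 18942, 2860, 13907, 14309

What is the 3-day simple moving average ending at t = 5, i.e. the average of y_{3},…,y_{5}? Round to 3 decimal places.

Sum of periods 3–5: 15009 + 10963 + 23745 = 49717
Divide by 3: 49717 / 3 = 16572.333

16572.333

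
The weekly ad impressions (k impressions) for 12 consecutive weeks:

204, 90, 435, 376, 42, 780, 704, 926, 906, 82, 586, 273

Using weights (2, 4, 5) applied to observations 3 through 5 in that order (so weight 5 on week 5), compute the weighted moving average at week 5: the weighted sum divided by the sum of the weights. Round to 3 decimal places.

234.909

Weighted sum: 2·435 + 4·376 + 5·42 = 870 + 1504 + 210 = 2584
Weight total: 2 + 4 + 5 = 11
WMA = 2584 / 11 = 234.909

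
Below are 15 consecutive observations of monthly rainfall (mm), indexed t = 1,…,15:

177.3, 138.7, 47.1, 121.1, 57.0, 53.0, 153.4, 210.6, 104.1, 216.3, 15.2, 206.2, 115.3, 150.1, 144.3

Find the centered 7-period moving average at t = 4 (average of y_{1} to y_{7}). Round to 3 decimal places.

106.800

Sum of periods 1–7: 177.3 + 138.7 + 47.1 + 121.1 + 57.0 + 53.0 + 153.4 = 747.6
Divide by 7: 747.6 / 7 = 106.800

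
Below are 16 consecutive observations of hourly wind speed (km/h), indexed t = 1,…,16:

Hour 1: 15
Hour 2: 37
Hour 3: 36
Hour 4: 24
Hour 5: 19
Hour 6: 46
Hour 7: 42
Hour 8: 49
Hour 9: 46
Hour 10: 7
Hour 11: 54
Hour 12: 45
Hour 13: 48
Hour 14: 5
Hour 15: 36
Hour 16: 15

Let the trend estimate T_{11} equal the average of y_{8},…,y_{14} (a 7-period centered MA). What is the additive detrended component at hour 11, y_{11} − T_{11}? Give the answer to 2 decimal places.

Trend T_11 = (49 + 46 + 7 + 54 + 45 + 48 + 5) / 7 = 254/7 = 36.2857
Detrended value: 54 − 36.2857 = 17.71

17.71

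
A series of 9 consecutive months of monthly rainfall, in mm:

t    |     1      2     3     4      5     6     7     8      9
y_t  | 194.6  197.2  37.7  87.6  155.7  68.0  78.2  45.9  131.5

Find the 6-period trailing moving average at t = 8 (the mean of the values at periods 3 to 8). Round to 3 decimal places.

78.850

Sum of periods 3–8: 37.7 + 87.6 + 155.7 + 68.0 + 78.2 + 45.9 = 473.1
Divide by 6: 473.1 / 6 = 78.850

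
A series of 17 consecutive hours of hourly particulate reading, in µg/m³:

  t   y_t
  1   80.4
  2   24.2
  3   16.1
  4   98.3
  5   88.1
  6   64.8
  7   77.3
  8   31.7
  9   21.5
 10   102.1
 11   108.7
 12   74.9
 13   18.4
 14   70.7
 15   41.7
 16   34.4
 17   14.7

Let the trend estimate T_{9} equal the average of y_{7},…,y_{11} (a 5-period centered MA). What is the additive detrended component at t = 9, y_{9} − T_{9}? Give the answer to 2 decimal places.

-46.76

Trend T_9 = (77.3 + 31.7 + 21.5 + 102.1 + 108.7) / 5 = 341.3/5 = 68.2600
Detrended value: 21.5 − 68.2600 = -46.76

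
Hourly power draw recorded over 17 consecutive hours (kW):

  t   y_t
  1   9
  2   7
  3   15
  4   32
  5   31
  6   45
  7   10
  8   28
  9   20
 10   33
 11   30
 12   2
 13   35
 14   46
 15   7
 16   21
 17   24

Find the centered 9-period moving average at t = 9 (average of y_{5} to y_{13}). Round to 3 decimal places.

Sum of periods 5–13: 31 + 45 + 10 + 28 + 20 + 33 + 30 + 2 + 35 = 234
Divide by 9: 234 / 9 = 26.000

26.000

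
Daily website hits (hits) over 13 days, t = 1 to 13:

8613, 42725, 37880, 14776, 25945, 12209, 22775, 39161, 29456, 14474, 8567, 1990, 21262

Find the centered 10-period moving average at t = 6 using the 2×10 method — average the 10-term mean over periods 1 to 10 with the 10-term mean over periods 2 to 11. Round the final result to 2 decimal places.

Sum over 1–10: 8613 + 42725 + 37880 + 14776 + 25945 + 12209 + 22775 + 39161 + 29456 + 14474 = 248014
Sum over 2–11: 42725 + 37880 + 14776 + 25945 + 12209 + 22775 + 39161 + 29456 + 14474 + 8567 = 247968
CMA at t=6 = (248014 + 247968) / (2·10) = 495982 / 20 = 24799.10

24799.10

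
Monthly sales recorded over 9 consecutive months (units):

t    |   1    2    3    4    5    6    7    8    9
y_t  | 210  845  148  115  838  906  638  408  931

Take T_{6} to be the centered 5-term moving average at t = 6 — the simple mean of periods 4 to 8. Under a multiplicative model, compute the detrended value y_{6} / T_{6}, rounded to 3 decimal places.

Trend T_6 = (115 + 838 + 906 + 638 + 408) / 5 = 2905/5 = 581.00000
Ratio to trend: 906 / 581.00000 = 1.559

1.559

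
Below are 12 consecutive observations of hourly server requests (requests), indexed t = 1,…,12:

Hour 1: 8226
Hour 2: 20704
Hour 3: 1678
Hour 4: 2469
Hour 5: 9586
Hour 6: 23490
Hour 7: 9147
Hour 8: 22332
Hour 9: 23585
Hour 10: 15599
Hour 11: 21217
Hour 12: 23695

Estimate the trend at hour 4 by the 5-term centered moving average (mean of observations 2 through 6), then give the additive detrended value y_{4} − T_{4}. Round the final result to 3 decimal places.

-9116.400

Trend T_4 = (20704 + 1678 + 2469 + 9586 + 23490) / 5 = 57927/5 = 11585.40000
Detrended value: 2469 − 11585.40000 = -9116.400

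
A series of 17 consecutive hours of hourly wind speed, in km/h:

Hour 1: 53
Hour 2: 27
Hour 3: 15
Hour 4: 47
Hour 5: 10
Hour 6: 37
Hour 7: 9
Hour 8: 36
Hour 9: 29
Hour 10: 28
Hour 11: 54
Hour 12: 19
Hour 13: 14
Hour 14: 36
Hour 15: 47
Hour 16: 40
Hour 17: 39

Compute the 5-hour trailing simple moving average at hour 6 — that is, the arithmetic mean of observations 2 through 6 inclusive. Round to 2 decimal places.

Sum of periods 2–6: 27 + 15 + 47 + 10 + 37 = 136
Divide by 5: 136 / 5 = 27.20

27.20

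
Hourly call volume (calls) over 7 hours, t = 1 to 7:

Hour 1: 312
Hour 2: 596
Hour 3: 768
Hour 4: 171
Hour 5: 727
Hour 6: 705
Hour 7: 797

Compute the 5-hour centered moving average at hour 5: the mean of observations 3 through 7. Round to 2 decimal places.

633.60

Sum of periods 3–7: 768 + 171 + 727 + 705 + 797 = 3168
Divide by 5: 3168 / 5 = 633.60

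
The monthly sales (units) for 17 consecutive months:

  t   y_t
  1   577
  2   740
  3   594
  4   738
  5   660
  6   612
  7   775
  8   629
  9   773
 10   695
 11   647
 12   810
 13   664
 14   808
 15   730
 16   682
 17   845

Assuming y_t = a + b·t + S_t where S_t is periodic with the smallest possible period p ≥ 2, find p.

First differences y_{t+1} − y_t: 163, -146, 144, -78, -48, 163, -146, 144, -78, -48, 163, -146, …
The difference pattern repeats every 5 terms and not for any smaller step, so p = 5.

5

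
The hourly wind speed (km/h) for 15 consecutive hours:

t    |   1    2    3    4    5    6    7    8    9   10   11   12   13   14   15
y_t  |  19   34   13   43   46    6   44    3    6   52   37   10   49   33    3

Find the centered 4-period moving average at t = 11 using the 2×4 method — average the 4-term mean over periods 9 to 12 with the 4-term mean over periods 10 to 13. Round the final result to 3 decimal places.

31.625

Sum over 9–12: 6 + 52 + 37 + 10 = 105
Sum over 10–13: 52 + 37 + 10 + 49 = 148
CMA at t=11 = (105 + 148) / (2·4) = 253 / 8 = 31.625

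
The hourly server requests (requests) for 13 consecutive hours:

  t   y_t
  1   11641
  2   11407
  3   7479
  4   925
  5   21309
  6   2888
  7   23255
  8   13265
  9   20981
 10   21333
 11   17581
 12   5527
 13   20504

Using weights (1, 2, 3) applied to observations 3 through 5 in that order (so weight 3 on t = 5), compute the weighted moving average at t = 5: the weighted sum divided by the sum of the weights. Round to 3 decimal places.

Weighted sum: 1·7479 + 2·925 + 3·21309 = 7479 + 1850 + 63927 = 73256
Weight total: 1 + 2 + 3 = 6
WMA = 73256 / 6 = 12209.333

12209.333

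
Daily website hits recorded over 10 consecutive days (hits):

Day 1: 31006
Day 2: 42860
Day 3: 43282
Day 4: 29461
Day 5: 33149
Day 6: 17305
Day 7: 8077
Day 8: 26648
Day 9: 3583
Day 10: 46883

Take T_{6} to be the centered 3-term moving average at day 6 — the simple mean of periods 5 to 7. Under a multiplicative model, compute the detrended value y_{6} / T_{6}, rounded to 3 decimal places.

0.887

Trend T_6 = (33149 + 17305 + 8077) / 3 = 58531/3 = 19510.33333
Ratio to trend: 17305 / 19510.33333 = 0.887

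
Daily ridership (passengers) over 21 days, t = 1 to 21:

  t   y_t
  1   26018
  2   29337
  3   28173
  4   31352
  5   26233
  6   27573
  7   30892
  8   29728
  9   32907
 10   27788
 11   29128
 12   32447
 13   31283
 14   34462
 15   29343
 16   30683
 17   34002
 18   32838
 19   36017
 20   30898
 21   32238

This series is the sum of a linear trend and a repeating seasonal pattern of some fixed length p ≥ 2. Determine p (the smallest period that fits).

5

First differences y_{t+1} − y_t: 3319, -1164, 3179, -5119, 1340, 3319, -1164, 3179, -5119, 1340, 3319, -1164, …
The difference pattern repeats every 5 terms and not for any smaller step, so p = 5.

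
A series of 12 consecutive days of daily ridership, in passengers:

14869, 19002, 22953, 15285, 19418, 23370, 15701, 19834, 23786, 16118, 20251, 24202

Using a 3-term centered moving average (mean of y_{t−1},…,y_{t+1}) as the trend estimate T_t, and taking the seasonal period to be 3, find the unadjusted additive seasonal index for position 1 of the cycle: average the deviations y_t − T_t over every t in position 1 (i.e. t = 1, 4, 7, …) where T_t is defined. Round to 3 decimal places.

Season position 1 occurs at t = 4, 7, 10 (where T_t is defined).
t=4: T_4 = 19218.66667; y_4 − T_4 = 15285 − 19218.66667 = -3933.66667
t=7: T_7 = 19635.00000; y_7 − T_7 = 15701 − 19635.00000 = -3934.00000
t=10: T_10 = 20051.66667; y_10 − T_10 = 16118 − 20051.66667 = -3933.66667
Mean deviation: (-3933.66667 + -3934.00000 + -3933.66667) / 3 = -3933.778

-3933.778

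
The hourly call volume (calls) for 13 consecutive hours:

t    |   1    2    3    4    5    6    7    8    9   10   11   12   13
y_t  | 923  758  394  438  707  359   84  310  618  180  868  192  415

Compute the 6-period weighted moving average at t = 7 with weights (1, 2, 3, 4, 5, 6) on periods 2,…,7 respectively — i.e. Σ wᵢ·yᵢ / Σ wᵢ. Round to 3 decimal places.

Weighted sum: 1·758 + 2·394 + 3·438 + 4·707 + 5·359 + 6·84 = 758 + 788 + 1314 + 2828 + 1795 + 504 = 7987
Weight total: 1 + 2 + 3 + 4 + 5 + 6 = 21
WMA = 7987 / 21 = 380.333

380.333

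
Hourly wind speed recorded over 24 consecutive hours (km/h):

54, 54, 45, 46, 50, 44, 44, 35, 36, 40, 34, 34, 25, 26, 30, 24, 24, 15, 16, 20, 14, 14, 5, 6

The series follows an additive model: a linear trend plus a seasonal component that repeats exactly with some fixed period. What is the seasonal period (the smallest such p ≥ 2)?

First differences y_{t+1} − y_t: 0, -9, 1, 4, -6, 0, -9, 1, 4, -6, 0, -9, …
The difference pattern repeats every 5 terms and not for any smaller step, so p = 5.

5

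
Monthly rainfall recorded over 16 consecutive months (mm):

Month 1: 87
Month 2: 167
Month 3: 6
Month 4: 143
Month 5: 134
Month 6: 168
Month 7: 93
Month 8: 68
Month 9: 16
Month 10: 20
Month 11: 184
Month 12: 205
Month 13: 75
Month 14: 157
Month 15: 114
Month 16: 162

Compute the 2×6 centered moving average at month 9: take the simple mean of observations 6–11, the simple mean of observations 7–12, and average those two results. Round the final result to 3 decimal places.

Sum over 6–11: 168 + 93 + 68 + 16 + 20 + 184 = 549
Sum over 7–12: 93 + 68 + 16 + 20 + 184 + 205 = 586
CMA at t=9 = (549 + 586) / (2·6) = 1135 / 12 = 94.583

94.583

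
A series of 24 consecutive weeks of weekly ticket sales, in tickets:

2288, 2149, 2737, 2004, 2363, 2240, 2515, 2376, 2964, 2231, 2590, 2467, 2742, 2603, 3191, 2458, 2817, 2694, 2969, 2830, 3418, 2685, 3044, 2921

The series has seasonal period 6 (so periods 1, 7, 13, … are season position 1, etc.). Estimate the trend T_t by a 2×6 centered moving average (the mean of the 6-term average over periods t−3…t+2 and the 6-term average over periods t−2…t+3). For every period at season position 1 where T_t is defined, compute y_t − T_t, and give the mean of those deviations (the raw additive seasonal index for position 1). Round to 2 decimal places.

85.75

Season position 1 occurs at t = 7, 13, 19 (where T_t is defined).
t=7: T_7 = 2429.2500; y_7 − T_7 = 2515 − 2429.2500 = 85.7500
t=13: T_13 = 2656.2500; y_13 − T_13 = 2742 − 2656.2500 = 85.7500
t=19: T_19 = 2883.2500; y_19 − T_19 = 2969 − 2883.2500 = 85.7500
Mean deviation: (85.7500 + 85.7500 + 85.7500) / 3 = 85.75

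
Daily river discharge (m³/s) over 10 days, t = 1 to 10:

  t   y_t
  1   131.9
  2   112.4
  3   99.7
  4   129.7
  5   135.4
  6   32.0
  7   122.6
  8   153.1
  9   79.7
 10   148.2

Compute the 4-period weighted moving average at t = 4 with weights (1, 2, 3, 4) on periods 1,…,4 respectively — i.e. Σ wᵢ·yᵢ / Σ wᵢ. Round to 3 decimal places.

Weighted sum: 1·131.9 + 2·112.4 + 3·99.7 + 4·129.7 = 131.9 + 224.8 + 299.1 + 518.8 = 1174.6
Weight total: 1 + 2 + 3 + 4 = 10
WMA = 1174.6 / 10 = 117.460

117.460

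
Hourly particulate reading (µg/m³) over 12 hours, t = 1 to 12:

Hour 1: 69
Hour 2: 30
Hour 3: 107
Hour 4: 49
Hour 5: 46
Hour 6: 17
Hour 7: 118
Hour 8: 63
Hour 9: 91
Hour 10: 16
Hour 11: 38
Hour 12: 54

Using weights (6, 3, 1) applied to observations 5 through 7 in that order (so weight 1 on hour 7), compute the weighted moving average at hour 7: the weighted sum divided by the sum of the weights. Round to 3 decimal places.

44.500

Weighted sum: 6·46 + 3·17 + 1·118 = 276 + 51 + 118 = 445
Weight total: 6 + 3 + 1 = 10
WMA = 445 / 10 = 44.500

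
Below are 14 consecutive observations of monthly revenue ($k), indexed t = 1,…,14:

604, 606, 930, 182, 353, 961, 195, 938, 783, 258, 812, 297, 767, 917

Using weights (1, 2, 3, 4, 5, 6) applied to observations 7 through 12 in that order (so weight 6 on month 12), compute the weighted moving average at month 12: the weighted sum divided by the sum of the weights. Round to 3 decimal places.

537.810

Weighted sum: 1·195 + 2·938 + 3·783 + 4·258 + 5·812 + 6·297 = 195 + 1876 + 2349 + 1032 + 4060 + 1782 = 11294
Weight total: 1 + 2 + 3 + 4 + 5 + 6 = 21
WMA = 11294 / 21 = 537.810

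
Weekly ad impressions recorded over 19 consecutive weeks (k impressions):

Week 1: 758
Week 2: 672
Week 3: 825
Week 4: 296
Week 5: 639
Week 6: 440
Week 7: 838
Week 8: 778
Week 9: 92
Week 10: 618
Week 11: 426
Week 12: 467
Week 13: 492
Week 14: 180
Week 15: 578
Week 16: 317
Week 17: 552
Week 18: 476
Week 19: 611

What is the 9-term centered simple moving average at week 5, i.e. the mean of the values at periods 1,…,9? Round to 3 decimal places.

Sum of periods 1–9: 758 + 672 + 825 + 296 + 639 + 440 + 838 + 778 + 92 = 5338
Divide by 9: 5338 / 9 = 593.111

593.111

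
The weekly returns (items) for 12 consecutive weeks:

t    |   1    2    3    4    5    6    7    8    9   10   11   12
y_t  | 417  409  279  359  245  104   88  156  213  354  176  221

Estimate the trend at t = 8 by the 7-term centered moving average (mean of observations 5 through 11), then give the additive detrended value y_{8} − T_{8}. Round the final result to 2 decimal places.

-34.86

Trend T_8 = (245 + 104 + 88 + 156 + 213 + 354 + 176) / 7 = 1336/7 = 190.8571
Detrended value: 156 − 190.8571 = -34.86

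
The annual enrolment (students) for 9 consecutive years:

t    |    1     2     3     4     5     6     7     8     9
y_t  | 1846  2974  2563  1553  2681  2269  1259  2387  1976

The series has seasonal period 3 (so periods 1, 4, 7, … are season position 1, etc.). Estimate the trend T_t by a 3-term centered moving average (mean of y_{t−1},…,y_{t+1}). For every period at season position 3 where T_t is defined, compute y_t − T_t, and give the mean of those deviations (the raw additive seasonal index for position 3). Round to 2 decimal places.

Season position 3 occurs at t = 3, 6 (where T_t is defined).
t=3: T_3 = 2363.3333; y_3 − T_3 = 2563 − 2363.3333 = 199.6667
t=6: T_6 = 2069.6667; y_6 − T_6 = 2269 − 2069.6667 = 199.3333
Mean deviation: (199.6667 + 199.3333) / 2 = 199.50

199.50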